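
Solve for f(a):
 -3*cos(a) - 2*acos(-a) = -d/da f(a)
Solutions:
 f(a) = C1 + 2*a*acos(-a) + 2*sqrt(1 - a^2) + 3*sin(a)


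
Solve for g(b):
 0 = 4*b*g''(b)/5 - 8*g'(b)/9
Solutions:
 g(b) = C1 + C2*b^(19/9)


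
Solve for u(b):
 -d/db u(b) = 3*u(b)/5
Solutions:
 u(b) = C1*exp(-3*b/5)


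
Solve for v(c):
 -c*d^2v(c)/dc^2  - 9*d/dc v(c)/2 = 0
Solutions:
 v(c) = C1 + C2/c^(7/2)


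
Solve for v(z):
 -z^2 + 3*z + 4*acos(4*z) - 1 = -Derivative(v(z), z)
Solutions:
 v(z) = C1 + z^3/3 - 3*z^2/2 - 4*z*acos(4*z) + z + sqrt(1 - 16*z^2)


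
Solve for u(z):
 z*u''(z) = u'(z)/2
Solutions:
 u(z) = C1 + C2*z^(3/2)


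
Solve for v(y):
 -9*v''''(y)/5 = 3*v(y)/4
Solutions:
 v(y) = (C1*sin(3^(3/4)*5^(1/4)*y/6) + C2*cos(3^(3/4)*5^(1/4)*y/6))*exp(-3^(3/4)*5^(1/4)*y/6) + (C3*sin(3^(3/4)*5^(1/4)*y/6) + C4*cos(3^(3/4)*5^(1/4)*y/6))*exp(3^(3/4)*5^(1/4)*y/6)


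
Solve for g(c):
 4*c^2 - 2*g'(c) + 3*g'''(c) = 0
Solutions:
 g(c) = C1 + C2*exp(-sqrt(6)*c/3) + C3*exp(sqrt(6)*c/3) + 2*c^3/3 + 6*c


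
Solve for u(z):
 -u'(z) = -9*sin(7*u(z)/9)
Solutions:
 -9*z + 9*log(cos(7*u(z)/9) - 1)/14 - 9*log(cos(7*u(z)/9) + 1)/14 = C1


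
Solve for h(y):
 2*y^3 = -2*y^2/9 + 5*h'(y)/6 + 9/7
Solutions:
 h(y) = C1 + 3*y^4/5 + 4*y^3/45 - 54*y/35


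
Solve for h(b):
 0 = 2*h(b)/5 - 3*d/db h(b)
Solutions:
 h(b) = C1*exp(2*b/15)


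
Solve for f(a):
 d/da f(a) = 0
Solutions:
 f(a) = C1


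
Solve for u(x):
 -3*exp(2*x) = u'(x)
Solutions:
 u(x) = C1 - 3*exp(2*x)/2


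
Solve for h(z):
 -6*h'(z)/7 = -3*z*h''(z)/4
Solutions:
 h(z) = C1 + C2*z^(15/7)


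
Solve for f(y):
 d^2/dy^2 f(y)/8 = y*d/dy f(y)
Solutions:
 f(y) = C1 + C2*erfi(2*y)


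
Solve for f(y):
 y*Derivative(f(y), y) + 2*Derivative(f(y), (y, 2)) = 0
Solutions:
 f(y) = C1 + C2*erf(y/2)


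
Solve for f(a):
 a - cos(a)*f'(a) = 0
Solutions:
 f(a) = C1 + Integral(a/cos(a), a)


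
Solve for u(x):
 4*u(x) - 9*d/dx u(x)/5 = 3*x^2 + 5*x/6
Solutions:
 u(x) = C1*exp(20*x/9) + 3*x^2/4 + 53*x/60 + 159/400


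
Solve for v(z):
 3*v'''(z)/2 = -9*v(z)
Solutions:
 v(z) = C3*exp(-6^(1/3)*z) + (C1*sin(2^(1/3)*3^(5/6)*z/2) + C2*cos(2^(1/3)*3^(5/6)*z/2))*exp(6^(1/3)*z/2)


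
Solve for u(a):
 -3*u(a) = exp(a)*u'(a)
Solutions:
 u(a) = C1*exp(3*exp(-a))


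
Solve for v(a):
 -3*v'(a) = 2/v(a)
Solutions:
 v(a) = -sqrt(C1 - 12*a)/3
 v(a) = sqrt(C1 - 12*a)/3


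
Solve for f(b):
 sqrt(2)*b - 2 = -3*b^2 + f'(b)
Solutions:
 f(b) = C1 + b^3 + sqrt(2)*b^2/2 - 2*b


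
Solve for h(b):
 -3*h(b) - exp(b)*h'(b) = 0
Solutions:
 h(b) = C1*exp(3*exp(-b))


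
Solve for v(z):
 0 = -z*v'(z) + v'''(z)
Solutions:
 v(z) = C1 + Integral(C2*airyai(z) + C3*airybi(z), z)


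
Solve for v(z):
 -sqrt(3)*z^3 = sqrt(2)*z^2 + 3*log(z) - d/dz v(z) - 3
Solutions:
 v(z) = C1 + sqrt(3)*z^4/4 + sqrt(2)*z^3/3 + 3*z*log(z) - 6*z


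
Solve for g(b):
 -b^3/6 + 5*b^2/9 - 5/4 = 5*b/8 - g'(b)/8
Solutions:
 g(b) = C1 + b^4/3 - 40*b^3/27 + 5*b^2/2 + 10*b


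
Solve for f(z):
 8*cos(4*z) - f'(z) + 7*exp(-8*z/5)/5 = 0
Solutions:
 f(z) = C1 + 2*sin(4*z) - 7*exp(-8*z/5)/8


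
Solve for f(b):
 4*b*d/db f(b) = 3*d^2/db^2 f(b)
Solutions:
 f(b) = C1 + C2*erfi(sqrt(6)*b/3)


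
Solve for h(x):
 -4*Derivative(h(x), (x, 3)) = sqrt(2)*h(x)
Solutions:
 h(x) = C3*exp(-sqrt(2)*x/2) + (C1*sin(sqrt(6)*x/4) + C2*cos(sqrt(6)*x/4))*exp(sqrt(2)*x/4)


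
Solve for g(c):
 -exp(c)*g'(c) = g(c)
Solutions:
 g(c) = C1*exp(exp(-c))


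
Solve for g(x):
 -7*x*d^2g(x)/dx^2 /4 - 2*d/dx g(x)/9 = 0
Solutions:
 g(x) = C1 + C2*x^(55/63)


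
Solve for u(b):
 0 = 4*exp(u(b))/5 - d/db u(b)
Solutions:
 u(b) = log(-1/(C1 + 4*b)) + log(5)


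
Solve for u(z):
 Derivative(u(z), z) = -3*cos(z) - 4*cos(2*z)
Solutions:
 u(z) = C1 - 3*sin(z) - 2*sin(2*z)


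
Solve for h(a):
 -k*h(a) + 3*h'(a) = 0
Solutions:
 h(a) = C1*exp(a*k/3)


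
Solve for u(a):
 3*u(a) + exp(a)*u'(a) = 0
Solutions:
 u(a) = C1*exp(3*exp(-a))


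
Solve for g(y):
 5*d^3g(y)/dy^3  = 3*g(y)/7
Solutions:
 g(y) = C3*exp(3^(1/3)*35^(2/3)*y/35) + (C1*sin(3^(5/6)*35^(2/3)*y/70) + C2*cos(3^(5/6)*35^(2/3)*y/70))*exp(-3^(1/3)*35^(2/3)*y/70)


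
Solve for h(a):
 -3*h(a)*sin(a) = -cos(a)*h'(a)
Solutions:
 h(a) = C1/cos(a)^3


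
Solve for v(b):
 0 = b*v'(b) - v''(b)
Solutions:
 v(b) = C1 + C2*erfi(sqrt(2)*b/2)


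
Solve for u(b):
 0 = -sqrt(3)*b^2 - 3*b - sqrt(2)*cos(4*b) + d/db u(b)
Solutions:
 u(b) = C1 + sqrt(3)*b^3/3 + 3*b^2/2 + sqrt(2)*sin(4*b)/4


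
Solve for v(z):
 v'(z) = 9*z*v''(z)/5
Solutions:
 v(z) = C1 + C2*z^(14/9)


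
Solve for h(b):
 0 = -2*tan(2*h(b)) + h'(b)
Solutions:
 h(b) = -asin(C1*exp(4*b))/2 + pi/2
 h(b) = asin(C1*exp(4*b))/2


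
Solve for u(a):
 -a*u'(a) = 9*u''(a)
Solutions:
 u(a) = C1 + C2*erf(sqrt(2)*a/6)


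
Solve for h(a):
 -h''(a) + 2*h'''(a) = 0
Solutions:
 h(a) = C1 + C2*a + C3*exp(a/2)


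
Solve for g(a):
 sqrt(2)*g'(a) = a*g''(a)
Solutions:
 g(a) = C1 + C2*a^(1 + sqrt(2))


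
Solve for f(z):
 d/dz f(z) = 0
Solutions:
 f(z) = C1


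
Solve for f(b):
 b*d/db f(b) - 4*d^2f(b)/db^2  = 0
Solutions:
 f(b) = C1 + C2*erfi(sqrt(2)*b/4)


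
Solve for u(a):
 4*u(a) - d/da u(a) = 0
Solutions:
 u(a) = C1*exp(4*a)


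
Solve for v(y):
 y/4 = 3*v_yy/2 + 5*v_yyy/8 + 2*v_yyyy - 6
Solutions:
 v(y) = C1 + C2*y + y^3/36 + 283*y^2/144 + (C3*sin(sqrt(743)*y/32) + C4*cos(sqrt(743)*y/32))*exp(-5*y/32)


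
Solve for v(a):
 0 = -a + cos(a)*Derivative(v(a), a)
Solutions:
 v(a) = C1 + Integral(a/cos(a), a)


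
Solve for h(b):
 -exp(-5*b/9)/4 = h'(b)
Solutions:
 h(b) = C1 + 9*exp(-5*b/9)/20


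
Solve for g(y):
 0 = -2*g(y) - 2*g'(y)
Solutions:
 g(y) = C1*exp(-y)


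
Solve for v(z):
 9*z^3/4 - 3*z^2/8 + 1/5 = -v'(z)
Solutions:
 v(z) = C1 - 9*z^4/16 + z^3/8 - z/5


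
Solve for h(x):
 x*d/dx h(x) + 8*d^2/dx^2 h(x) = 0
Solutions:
 h(x) = C1 + C2*erf(x/4)


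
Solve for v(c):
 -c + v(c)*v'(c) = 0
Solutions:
 v(c) = -sqrt(C1 + c^2)
 v(c) = sqrt(C1 + c^2)


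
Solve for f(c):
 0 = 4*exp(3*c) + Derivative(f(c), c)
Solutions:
 f(c) = C1 - 4*exp(3*c)/3


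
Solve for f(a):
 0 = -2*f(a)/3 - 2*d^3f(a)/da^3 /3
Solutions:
 f(a) = C3*exp(-a) + (C1*sin(sqrt(3)*a/2) + C2*cos(sqrt(3)*a/2))*exp(a/2)


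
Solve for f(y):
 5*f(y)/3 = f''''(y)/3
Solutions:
 f(y) = C1*exp(-5^(1/4)*y) + C2*exp(5^(1/4)*y) + C3*sin(5^(1/4)*y) + C4*cos(5^(1/4)*y)


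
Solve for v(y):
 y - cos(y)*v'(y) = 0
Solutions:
 v(y) = C1 + Integral(y/cos(y), y)


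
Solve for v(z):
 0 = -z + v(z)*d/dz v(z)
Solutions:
 v(z) = -sqrt(C1 + z^2)
 v(z) = sqrt(C1 + z^2)


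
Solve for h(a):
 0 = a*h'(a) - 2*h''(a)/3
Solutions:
 h(a) = C1 + C2*erfi(sqrt(3)*a/2)


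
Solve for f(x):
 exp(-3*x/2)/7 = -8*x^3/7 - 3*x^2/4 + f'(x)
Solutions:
 f(x) = C1 + 2*x^4/7 + x^3/4 - 2*exp(-3*x/2)/21


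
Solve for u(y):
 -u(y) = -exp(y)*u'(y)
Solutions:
 u(y) = C1*exp(-exp(-y))


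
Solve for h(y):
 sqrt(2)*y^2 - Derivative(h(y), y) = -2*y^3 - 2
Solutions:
 h(y) = C1 + y^4/2 + sqrt(2)*y^3/3 + 2*y


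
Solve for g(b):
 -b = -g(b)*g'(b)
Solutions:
 g(b) = -sqrt(C1 + b^2)
 g(b) = sqrt(C1 + b^2)


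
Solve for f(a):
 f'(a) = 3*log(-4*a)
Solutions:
 f(a) = C1 + 3*a*log(-a) + 3*a*(-1 + 2*log(2))


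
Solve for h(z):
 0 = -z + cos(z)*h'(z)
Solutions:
 h(z) = C1 + Integral(z/cos(z), z)


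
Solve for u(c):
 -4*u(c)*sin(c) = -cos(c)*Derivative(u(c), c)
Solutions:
 u(c) = C1/cos(c)^4


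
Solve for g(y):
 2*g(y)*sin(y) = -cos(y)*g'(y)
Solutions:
 g(y) = C1*cos(y)^2


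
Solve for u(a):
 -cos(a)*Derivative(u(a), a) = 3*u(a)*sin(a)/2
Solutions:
 u(a) = C1*cos(a)^(3/2)


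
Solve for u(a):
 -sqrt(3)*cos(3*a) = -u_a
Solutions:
 u(a) = C1 + sqrt(3)*sin(3*a)/3


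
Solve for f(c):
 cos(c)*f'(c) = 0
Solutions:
 f(c) = C1


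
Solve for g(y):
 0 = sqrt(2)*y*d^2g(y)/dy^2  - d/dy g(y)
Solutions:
 g(y) = C1 + C2*y^(sqrt(2)/2 + 1)


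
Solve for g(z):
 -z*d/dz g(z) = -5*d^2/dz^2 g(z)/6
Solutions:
 g(z) = C1 + C2*erfi(sqrt(15)*z/5)


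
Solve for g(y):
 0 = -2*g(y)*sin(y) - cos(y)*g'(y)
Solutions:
 g(y) = C1*cos(y)^2


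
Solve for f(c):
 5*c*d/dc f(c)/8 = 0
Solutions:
 f(c) = C1


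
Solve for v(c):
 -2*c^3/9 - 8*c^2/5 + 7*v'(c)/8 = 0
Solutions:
 v(c) = C1 + 4*c^4/63 + 64*c^3/105


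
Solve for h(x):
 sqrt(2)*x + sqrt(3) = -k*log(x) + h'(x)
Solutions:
 h(x) = C1 + k*x*log(x) - k*x + sqrt(2)*x^2/2 + sqrt(3)*x


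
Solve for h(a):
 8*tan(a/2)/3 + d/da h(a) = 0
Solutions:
 h(a) = C1 + 16*log(cos(a/2))/3


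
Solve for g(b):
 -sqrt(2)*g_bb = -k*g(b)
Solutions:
 g(b) = C1*exp(-2^(3/4)*b*sqrt(k)/2) + C2*exp(2^(3/4)*b*sqrt(k)/2)


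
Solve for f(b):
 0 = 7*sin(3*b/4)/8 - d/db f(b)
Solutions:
 f(b) = C1 - 7*cos(3*b/4)/6


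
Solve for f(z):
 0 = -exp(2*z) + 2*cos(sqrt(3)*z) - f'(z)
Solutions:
 f(z) = C1 - exp(2*z)/2 + 2*sqrt(3)*sin(sqrt(3)*z)/3


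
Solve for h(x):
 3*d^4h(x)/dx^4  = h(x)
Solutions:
 h(x) = C1*exp(-3^(3/4)*x/3) + C2*exp(3^(3/4)*x/3) + C3*sin(3^(3/4)*x/3) + C4*cos(3^(3/4)*x/3)


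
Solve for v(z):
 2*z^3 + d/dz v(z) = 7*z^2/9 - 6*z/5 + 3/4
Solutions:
 v(z) = C1 - z^4/2 + 7*z^3/27 - 3*z^2/5 + 3*z/4


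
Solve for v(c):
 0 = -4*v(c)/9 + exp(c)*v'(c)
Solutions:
 v(c) = C1*exp(-4*exp(-c)/9)


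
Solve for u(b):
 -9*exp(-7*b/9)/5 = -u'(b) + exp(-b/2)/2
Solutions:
 u(b) = C1 - 1/sqrt(exp(b)) - 81*exp(-7*b/9)/35


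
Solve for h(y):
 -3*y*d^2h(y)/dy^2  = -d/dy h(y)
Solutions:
 h(y) = C1 + C2*y^(4/3)


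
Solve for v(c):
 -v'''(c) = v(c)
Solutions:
 v(c) = C3*exp(-c) + (C1*sin(sqrt(3)*c/2) + C2*cos(sqrt(3)*c/2))*exp(c/2)


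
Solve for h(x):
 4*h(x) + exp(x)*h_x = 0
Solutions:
 h(x) = C1*exp(4*exp(-x))


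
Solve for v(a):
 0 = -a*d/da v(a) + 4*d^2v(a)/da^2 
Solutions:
 v(a) = C1 + C2*erfi(sqrt(2)*a/4)


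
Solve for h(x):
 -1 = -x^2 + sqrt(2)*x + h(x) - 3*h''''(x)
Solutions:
 h(x) = C1*exp(-3^(3/4)*x/3) + C2*exp(3^(3/4)*x/3) + C3*sin(3^(3/4)*x/3) + C4*cos(3^(3/4)*x/3) + x^2 - sqrt(2)*x - 1


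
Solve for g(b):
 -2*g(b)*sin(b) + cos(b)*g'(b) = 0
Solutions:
 g(b) = C1/cos(b)^2


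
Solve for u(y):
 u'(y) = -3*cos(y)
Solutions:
 u(y) = C1 - 3*sin(y)


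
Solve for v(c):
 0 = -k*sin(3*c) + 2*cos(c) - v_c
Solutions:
 v(c) = C1 + k*cos(3*c)/3 + 2*sin(c)


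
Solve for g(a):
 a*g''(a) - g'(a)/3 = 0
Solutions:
 g(a) = C1 + C2*a^(4/3)


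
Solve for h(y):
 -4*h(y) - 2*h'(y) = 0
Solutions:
 h(y) = C1*exp(-2*y)


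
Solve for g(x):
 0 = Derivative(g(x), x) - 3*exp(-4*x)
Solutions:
 g(x) = C1 - 3*exp(-4*x)/4


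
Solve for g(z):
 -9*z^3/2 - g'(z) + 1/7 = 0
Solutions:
 g(z) = C1 - 9*z^4/8 + z/7


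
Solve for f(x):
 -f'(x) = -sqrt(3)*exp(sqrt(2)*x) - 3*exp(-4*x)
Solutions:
 f(x) = C1 + sqrt(6)*exp(sqrt(2)*x)/2 - 3*exp(-4*x)/4


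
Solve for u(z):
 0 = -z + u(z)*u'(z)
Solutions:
 u(z) = -sqrt(C1 + z^2)
 u(z) = sqrt(C1 + z^2)


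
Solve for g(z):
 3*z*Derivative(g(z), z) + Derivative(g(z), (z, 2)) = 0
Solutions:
 g(z) = C1 + C2*erf(sqrt(6)*z/2)


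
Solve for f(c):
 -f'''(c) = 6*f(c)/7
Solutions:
 f(c) = C3*exp(-6^(1/3)*7^(2/3)*c/7) + (C1*sin(2^(1/3)*3^(5/6)*7^(2/3)*c/14) + C2*cos(2^(1/3)*3^(5/6)*7^(2/3)*c/14))*exp(6^(1/3)*7^(2/3)*c/14)


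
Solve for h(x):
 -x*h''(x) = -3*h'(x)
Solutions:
 h(x) = C1 + C2*x^4


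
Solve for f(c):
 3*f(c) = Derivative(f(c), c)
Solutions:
 f(c) = C1*exp(3*c)


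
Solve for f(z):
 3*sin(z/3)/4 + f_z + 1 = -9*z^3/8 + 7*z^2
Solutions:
 f(z) = C1 - 9*z^4/32 + 7*z^3/3 - z + 9*cos(z/3)/4


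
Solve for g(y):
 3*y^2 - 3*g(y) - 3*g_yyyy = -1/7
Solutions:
 g(y) = y^2 + (C1*sin(sqrt(2)*y/2) + C2*cos(sqrt(2)*y/2))*exp(-sqrt(2)*y/2) + (C3*sin(sqrt(2)*y/2) + C4*cos(sqrt(2)*y/2))*exp(sqrt(2)*y/2) + 1/21


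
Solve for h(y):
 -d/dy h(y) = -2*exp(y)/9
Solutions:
 h(y) = C1 + 2*exp(y)/9


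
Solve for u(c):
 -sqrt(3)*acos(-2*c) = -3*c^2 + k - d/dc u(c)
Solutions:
 u(c) = C1 - c^3 + c*k + sqrt(3)*(c*acos(-2*c) + sqrt(1 - 4*c^2)/2)


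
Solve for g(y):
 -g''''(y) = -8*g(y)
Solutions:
 g(y) = C1*exp(-2^(3/4)*y) + C2*exp(2^(3/4)*y) + C3*sin(2^(3/4)*y) + C4*cos(2^(3/4)*y)


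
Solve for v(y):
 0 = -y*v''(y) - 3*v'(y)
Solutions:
 v(y) = C1 + C2/y^2


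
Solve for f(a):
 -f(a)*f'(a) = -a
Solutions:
 f(a) = -sqrt(C1 + a^2)
 f(a) = sqrt(C1 + a^2)


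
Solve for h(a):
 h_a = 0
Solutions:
 h(a) = C1


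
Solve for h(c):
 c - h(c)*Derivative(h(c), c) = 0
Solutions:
 h(c) = -sqrt(C1 + c^2)
 h(c) = sqrt(C1 + c^2)


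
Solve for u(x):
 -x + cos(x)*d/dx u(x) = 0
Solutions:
 u(x) = C1 + Integral(x/cos(x), x)


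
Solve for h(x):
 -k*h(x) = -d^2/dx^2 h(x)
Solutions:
 h(x) = C1*exp(-sqrt(k)*x) + C2*exp(sqrt(k)*x)


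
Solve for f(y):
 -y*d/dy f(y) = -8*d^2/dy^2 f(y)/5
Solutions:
 f(y) = C1 + C2*erfi(sqrt(5)*y/4)


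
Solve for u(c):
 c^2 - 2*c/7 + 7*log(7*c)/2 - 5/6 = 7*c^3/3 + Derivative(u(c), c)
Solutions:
 u(c) = C1 - 7*c^4/12 + c^3/3 - c^2/7 + 7*c*log(c)/2 - 13*c/3 + 7*c*log(7)/2


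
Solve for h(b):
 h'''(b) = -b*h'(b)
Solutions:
 h(b) = C1 + Integral(C2*airyai(-b) + C3*airybi(-b), b)


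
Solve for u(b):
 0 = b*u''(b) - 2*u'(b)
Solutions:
 u(b) = C1 + C2*b^3


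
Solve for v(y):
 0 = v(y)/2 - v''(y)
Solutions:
 v(y) = C1*exp(-sqrt(2)*y/2) + C2*exp(sqrt(2)*y/2)


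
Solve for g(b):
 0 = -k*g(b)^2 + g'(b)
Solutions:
 g(b) = -1/(C1 + b*k)


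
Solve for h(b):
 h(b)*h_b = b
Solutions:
 h(b) = -sqrt(C1 + b^2)
 h(b) = sqrt(C1 + b^2)


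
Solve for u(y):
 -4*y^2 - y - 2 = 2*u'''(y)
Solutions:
 u(y) = C1 + C2*y + C3*y^2 - y^5/30 - y^4/48 - y^3/6


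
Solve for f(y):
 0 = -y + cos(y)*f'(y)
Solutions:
 f(y) = C1 + Integral(y/cos(y), y)


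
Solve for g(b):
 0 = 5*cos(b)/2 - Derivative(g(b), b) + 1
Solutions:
 g(b) = C1 + b + 5*sin(b)/2


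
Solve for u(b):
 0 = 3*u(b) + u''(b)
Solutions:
 u(b) = C1*sin(sqrt(3)*b) + C2*cos(sqrt(3)*b)


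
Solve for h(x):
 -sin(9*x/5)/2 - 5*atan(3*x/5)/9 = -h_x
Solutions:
 h(x) = C1 + 5*x*atan(3*x/5)/9 - 25*log(9*x^2 + 25)/54 - 5*cos(9*x/5)/18


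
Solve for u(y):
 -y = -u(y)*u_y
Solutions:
 u(y) = -sqrt(C1 + y^2)
 u(y) = sqrt(C1 + y^2)


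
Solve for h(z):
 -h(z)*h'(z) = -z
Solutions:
 h(z) = -sqrt(C1 + z^2)
 h(z) = sqrt(C1 + z^2)


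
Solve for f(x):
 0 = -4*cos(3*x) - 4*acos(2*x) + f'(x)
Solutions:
 f(x) = C1 + 4*x*acos(2*x) - 2*sqrt(1 - 4*x^2) + 4*sin(3*x)/3


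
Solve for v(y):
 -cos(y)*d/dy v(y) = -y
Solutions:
 v(y) = C1 + Integral(y/cos(y), y)


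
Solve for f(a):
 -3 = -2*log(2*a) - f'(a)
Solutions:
 f(a) = C1 - 2*a*log(a) - a*log(4) + 5*a


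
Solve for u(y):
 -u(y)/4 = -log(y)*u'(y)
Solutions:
 u(y) = C1*exp(li(y)/4)


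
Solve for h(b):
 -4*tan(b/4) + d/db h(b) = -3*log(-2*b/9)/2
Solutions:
 h(b) = C1 - 3*b*log(-b)/2 - 3*b*log(2)/2 + 3*b/2 + 3*b*log(3) - 16*log(cos(b/4))


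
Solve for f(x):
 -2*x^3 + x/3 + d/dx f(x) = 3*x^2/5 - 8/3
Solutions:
 f(x) = C1 + x^4/2 + x^3/5 - x^2/6 - 8*x/3


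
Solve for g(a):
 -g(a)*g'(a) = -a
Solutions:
 g(a) = -sqrt(C1 + a^2)
 g(a) = sqrt(C1 + a^2)


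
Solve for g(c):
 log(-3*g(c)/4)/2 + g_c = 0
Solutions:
 2*Integral(1/(log(-_y) - 2*log(2) + log(3)), (_y, g(c))) = C1 - c


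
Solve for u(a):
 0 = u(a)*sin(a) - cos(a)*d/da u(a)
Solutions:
 u(a) = C1/cos(a)


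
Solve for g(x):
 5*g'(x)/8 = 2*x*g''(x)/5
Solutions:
 g(x) = C1 + C2*x^(41/16)


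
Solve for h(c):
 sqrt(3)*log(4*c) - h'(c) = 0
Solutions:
 h(c) = C1 + sqrt(3)*c*log(c) - sqrt(3)*c + 2*sqrt(3)*c*log(2)


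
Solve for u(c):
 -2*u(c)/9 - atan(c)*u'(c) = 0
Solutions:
 u(c) = C1*exp(-2*Integral(1/atan(c), c)/9)


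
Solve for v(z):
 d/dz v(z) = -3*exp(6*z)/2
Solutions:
 v(z) = C1 - exp(6*z)/4


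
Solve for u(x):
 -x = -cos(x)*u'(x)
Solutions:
 u(x) = C1 + Integral(x/cos(x), x)


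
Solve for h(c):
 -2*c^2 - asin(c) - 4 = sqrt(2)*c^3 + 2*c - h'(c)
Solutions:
 h(c) = C1 + sqrt(2)*c^4/4 + 2*c^3/3 + c^2 + c*asin(c) + 4*c + sqrt(1 - c^2)


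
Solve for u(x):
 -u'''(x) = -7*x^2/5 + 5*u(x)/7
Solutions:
 u(x) = C3*exp(-5^(1/3)*7^(2/3)*x/7) + 49*x^2/25 + (C1*sin(sqrt(3)*5^(1/3)*7^(2/3)*x/14) + C2*cos(sqrt(3)*5^(1/3)*7^(2/3)*x/14))*exp(5^(1/3)*7^(2/3)*x/14)


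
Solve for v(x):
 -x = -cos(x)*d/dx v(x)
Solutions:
 v(x) = C1 + Integral(x/cos(x), x)


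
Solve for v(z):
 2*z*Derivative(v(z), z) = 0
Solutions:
 v(z) = C1


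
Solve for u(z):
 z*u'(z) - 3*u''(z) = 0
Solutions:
 u(z) = C1 + C2*erfi(sqrt(6)*z/6)


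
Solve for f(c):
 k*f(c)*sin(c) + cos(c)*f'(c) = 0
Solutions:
 f(c) = C1*exp(k*log(cos(c)))


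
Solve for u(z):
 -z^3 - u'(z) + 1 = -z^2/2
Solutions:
 u(z) = C1 - z^4/4 + z^3/6 + z


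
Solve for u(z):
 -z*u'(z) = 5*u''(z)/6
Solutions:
 u(z) = C1 + C2*erf(sqrt(15)*z/5)


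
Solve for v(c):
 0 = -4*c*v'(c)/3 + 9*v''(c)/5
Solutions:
 v(c) = C1 + C2*erfi(sqrt(30)*c/9)


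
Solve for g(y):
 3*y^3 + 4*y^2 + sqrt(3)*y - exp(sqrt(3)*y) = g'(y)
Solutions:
 g(y) = C1 + 3*y^4/4 + 4*y^3/3 + sqrt(3)*y^2/2 - sqrt(3)*exp(sqrt(3)*y)/3


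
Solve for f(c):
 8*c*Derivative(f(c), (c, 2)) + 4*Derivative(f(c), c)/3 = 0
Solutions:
 f(c) = C1 + C2*c^(5/6)


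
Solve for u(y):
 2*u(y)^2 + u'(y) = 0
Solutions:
 u(y) = 1/(C1 + 2*y)


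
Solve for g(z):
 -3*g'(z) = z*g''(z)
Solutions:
 g(z) = C1 + C2/z^2


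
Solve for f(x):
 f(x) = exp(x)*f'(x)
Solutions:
 f(x) = C1*exp(-exp(-x))


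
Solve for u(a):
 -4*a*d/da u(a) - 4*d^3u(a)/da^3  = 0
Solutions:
 u(a) = C1 + Integral(C2*airyai(-a) + C3*airybi(-a), a)


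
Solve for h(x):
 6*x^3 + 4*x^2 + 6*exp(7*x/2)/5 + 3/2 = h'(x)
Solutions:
 h(x) = C1 + 3*x^4/2 + 4*x^3/3 + 3*x/2 + 12*exp(7*x/2)/35


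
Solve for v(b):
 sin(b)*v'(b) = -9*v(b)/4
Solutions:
 v(b) = C1*(cos(b) + 1)^(9/8)/(cos(b) - 1)^(9/8)


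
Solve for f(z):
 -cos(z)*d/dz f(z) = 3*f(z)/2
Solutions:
 f(z) = C1*(sin(z) - 1)^(3/4)/(sin(z) + 1)^(3/4)


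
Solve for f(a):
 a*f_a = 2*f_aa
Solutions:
 f(a) = C1 + C2*erfi(a/2)


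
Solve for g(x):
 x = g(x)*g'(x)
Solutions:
 g(x) = -sqrt(C1 + x^2)
 g(x) = sqrt(C1 + x^2)


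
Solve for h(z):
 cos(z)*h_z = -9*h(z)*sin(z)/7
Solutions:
 h(z) = C1*cos(z)^(9/7)


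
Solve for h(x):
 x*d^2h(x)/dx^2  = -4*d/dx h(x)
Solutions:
 h(x) = C1 + C2/x^3


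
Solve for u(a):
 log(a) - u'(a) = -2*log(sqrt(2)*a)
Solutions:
 u(a) = C1 + 3*a*log(a) - 3*a + a*log(2)


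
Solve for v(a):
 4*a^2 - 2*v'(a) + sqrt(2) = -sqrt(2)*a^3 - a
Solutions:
 v(a) = C1 + sqrt(2)*a^4/8 + 2*a^3/3 + a^2/4 + sqrt(2)*a/2


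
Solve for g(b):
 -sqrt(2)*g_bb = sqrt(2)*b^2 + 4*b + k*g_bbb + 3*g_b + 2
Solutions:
 g(b) = C1 + C2*exp(sqrt(2)*b*(sqrt(1 - 6*k) - 1)/(2*k)) + C3*exp(-sqrt(2)*b*(sqrt(1 - 6*k) + 1)/(2*k)) - sqrt(2)*b^3/9 - 4*b^2/9 + 2*sqrt(2)*b*k/9 - 2*b/3 + 8*sqrt(2)*b/27


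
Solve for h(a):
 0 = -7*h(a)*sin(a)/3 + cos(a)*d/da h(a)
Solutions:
 h(a) = C1/cos(a)^(7/3)


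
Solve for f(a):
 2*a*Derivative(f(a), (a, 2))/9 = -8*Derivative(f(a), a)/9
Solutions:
 f(a) = C1 + C2/a^3


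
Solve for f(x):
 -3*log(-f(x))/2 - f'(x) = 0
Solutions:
 -li(-f(x)) = C1 - 3*x/2


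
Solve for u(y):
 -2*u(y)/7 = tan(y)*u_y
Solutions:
 u(y) = C1/sin(y)^(2/7)


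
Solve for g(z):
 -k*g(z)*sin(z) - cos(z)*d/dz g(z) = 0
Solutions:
 g(z) = C1*exp(k*log(cos(z)))


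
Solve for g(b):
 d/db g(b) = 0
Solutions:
 g(b) = C1


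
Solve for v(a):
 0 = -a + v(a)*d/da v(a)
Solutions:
 v(a) = -sqrt(C1 + a^2)
 v(a) = sqrt(C1 + a^2)


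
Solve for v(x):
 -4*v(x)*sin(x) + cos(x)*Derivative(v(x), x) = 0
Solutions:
 v(x) = C1/cos(x)^4


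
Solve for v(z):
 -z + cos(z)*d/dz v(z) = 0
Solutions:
 v(z) = C1 + Integral(z/cos(z), z)


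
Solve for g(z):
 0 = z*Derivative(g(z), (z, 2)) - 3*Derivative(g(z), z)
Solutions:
 g(z) = C1 + C2*z^4


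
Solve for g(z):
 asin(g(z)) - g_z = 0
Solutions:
 Integral(1/asin(_y), (_y, g(z))) = C1 + z


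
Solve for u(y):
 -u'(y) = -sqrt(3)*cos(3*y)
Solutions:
 u(y) = C1 + sqrt(3)*sin(3*y)/3


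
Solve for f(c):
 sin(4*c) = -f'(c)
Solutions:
 f(c) = C1 + cos(4*c)/4


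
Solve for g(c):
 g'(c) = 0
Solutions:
 g(c) = C1


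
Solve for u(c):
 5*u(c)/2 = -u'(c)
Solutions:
 u(c) = C1*exp(-5*c/2)


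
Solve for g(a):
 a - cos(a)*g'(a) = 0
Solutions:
 g(a) = C1 + Integral(a/cos(a), a)


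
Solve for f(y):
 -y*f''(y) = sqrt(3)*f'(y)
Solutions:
 f(y) = C1 + C2*y^(1 - sqrt(3))


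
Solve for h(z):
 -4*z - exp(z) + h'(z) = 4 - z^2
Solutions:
 h(z) = C1 - z^3/3 + 2*z^2 + 4*z + exp(z)


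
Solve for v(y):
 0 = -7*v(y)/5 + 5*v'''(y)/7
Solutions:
 v(y) = C3*exp(5^(1/3)*7^(2/3)*y/5) + (C1*sin(sqrt(3)*5^(1/3)*7^(2/3)*y/10) + C2*cos(sqrt(3)*5^(1/3)*7^(2/3)*y/10))*exp(-5^(1/3)*7^(2/3)*y/10)


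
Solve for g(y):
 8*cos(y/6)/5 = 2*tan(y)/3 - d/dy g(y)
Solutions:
 g(y) = C1 - 2*log(cos(y))/3 - 48*sin(y/6)/5


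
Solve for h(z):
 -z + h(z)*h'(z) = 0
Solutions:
 h(z) = -sqrt(C1 + z^2)
 h(z) = sqrt(C1 + z^2)


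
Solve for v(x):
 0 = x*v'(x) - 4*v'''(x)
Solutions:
 v(x) = C1 + Integral(C2*airyai(2^(1/3)*x/2) + C3*airybi(2^(1/3)*x/2), x)


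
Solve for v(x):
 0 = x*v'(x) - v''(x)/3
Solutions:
 v(x) = C1 + C2*erfi(sqrt(6)*x/2)


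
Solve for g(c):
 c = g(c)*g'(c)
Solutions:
 g(c) = -sqrt(C1 + c^2)
 g(c) = sqrt(C1 + c^2)


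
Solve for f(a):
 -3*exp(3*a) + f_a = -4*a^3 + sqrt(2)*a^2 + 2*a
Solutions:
 f(a) = C1 - a^4 + sqrt(2)*a^3/3 + a^2 + exp(3*a)


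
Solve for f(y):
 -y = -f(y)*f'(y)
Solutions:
 f(y) = -sqrt(C1 + y^2)
 f(y) = sqrt(C1 + y^2)


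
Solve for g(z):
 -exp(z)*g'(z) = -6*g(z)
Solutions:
 g(z) = C1*exp(-6*exp(-z))


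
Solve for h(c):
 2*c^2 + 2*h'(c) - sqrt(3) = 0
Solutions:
 h(c) = C1 - c^3/3 + sqrt(3)*c/2


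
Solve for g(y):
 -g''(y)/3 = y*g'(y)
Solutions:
 g(y) = C1 + C2*erf(sqrt(6)*y/2)


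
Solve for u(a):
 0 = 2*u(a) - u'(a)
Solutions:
 u(a) = C1*exp(2*a)


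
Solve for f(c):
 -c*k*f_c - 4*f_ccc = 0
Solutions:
 f(c) = C1 + Integral(C2*airyai(2^(1/3)*c*(-k)^(1/3)/2) + C3*airybi(2^(1/3)*c*(-k)^(1/3)/2), c)


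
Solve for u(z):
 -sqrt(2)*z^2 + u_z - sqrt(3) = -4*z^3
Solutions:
 u(z) = C1 - z^4 + sqrt(2)*z^3/3 + sqrt(3)*z


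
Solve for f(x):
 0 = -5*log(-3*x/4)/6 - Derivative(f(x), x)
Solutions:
 f(x) = C1 - 5*x*log(-x)/6 + 5*x*(-log(3) + 1 + 2*log(2))/6


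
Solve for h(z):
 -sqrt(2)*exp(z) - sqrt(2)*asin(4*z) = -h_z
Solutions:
 h(z) = C1 + sqrt(2)*(z*asin(4*z) + sqrt(1 - 16*z^2)/4) + sqrt(2)*exp(z)


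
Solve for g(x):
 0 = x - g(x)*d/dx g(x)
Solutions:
 g(x) = -sqrt(C1 + x^2)
 g(x) = sqrt(C1 + x^2)


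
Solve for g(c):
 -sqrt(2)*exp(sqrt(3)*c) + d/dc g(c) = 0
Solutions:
 g(c) = C1 + sqrt(6)*exp(sqrt(3)*c)/3


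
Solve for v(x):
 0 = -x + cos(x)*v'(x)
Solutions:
 v(x) = C1 + Integral(x/cos(x), x)


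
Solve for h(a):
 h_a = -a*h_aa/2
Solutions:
 h(a) = C1 + C2/a


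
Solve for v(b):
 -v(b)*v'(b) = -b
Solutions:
 v(b) = -sqrt(C1 + b^2)
 v(b) = sqrt(C1 + b^2)


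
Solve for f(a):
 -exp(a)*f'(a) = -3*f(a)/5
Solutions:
 f(a) = C1*exp(-3*exp(-a)/5)


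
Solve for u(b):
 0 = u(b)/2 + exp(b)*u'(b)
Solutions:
 u(b) = C1*exp(exp(-b)/2)


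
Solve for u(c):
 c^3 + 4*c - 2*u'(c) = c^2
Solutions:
 u(c) = C1 + c^4/8 - c^3/6 + c^2


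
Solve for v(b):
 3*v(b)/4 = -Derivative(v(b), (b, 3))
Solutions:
 v(b) = C3*exp(-6^(1/3)*b/2) + (C1*sin(2^(1/3)*3^(5/6)*b/4) + C2*cos(2^(1/3)*3^(5/6)*b/4))*exp(6^(1/3)*b/4)


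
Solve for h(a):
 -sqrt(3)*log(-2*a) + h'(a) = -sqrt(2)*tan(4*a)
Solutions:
 h(a) = C1 + sqrt(3)*a*(log(-a) - 1) + sqrt(3)*a*log(2) + sqrt(2)*log(cos(4*a))/4


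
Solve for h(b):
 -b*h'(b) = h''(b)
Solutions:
 h(b) = C1 + C2*erf(sqrt(2)*b/2)


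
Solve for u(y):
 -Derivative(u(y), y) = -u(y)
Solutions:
 u(y) = C1*exp(y)


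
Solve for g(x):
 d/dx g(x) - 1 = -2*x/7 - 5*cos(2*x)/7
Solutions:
 g(x) = C1 - x^2/7 + x - 5*sin(2*x)/14


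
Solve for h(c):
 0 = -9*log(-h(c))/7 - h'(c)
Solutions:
 -li(-h(c)) = C1 - 9*c/7


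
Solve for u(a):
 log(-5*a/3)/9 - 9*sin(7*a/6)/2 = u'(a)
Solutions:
 u(a) = C1 + a*log(-a)/9 - a*log(3)/9 - a/9 + a*log(5)/9 + 27*cos(7*a/6)/7


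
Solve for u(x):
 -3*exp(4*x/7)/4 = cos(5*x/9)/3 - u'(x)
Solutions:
 u(x) = C1 + 21*exp(4*x/7)/16 + 3*sin(5*x/9)/5


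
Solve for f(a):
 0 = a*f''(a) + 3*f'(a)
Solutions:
 f(a) = C1 + C2/a^2


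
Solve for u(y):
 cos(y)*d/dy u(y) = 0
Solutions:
 u(y) = C1


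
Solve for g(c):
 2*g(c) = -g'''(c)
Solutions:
 g(c) = C3*exp(-2^(1/3)*c) + (C1*sin(2^(1/3)*sqrt(3)*c/2) + C2*cos(2^(1/3)*sqrt(3)*c/2))*exp(2^(1/3)*c/2)


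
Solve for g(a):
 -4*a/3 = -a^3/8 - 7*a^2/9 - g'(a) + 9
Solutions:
 g(a) = C1 - a^4/32 - 7*a^3/27 + 2*a^2/3 + 9*a


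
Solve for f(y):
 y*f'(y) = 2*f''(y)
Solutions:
 f(y) = C1 + C2*erfi(y/2)


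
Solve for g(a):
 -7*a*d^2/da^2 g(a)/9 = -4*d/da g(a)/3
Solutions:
 g(a) = C1 + C2*a^(19/7)


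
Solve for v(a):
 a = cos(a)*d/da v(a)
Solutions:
 v(a) = C1 + Integral(a/cos(a), a)


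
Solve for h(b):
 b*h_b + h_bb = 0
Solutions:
 h(b) = C1 + C2*erf(sqrt(2)*b/2)


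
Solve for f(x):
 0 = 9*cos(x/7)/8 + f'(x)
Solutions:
 f(x) = C1 - 63*sin(x/7)/8


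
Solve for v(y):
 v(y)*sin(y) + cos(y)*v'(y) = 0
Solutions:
 v(y) = C1*cos(y)


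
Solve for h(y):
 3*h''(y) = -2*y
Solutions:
 h(y) = C1 + C2*y - y^3/9


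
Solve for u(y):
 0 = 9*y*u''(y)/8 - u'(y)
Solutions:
 u(y) = C1 + C2*y^(17/9)


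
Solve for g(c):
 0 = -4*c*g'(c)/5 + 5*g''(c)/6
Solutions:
 g(c) = C1 + C2*erfi(2*sqrt(3)*c/5)


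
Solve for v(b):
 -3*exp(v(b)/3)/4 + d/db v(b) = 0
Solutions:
 v(b) = 3*log(-1/(C1 + 3*b)) + 3*log(12)


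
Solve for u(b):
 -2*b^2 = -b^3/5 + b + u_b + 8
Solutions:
 u(b) = C1 + b^4/20 - 2*b^3/3 - b^2/2 - 8*b


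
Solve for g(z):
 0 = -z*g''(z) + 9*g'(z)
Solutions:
 g(z) = C1 + C2*z^10


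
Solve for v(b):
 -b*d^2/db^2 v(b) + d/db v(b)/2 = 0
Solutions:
 v(b) = C1 + C2*b^(3/2)


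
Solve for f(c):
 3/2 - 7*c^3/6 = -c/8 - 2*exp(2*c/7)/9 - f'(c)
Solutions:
 f(c) = C1 + 7*c^4/24 - c^2/16 - 3*c/2 - 7*exp(2*c/7)/9


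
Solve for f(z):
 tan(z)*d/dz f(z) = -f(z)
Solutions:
 f(z) = C1/sin(z)


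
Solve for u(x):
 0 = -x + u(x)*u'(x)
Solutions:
 u(x) = -sqrt(C1 + x^2)
 u(x) = sqrt(C1 + x^2)


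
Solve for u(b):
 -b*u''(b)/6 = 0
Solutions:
 u(b) = C1 + C2*b


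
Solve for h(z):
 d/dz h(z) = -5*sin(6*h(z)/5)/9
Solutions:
 5*z/9 + 5*log(cos(6*h(z)/5) - 1)/12 - 5*log(cos(6*h(z)/5) + 1)/12 = C1


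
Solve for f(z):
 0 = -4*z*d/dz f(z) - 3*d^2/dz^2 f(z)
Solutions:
 f(z) = C1 + C2*erf(sqrt(6)*z/3)


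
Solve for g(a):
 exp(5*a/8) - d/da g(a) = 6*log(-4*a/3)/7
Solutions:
 g(a) = C1 - 6*a*log(-a)/7 + 6*a*(-2*log(2) + 1 + log(3))/7 + 8*exp(5*a/8)/5


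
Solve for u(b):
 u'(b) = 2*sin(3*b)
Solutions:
 u(b) = C1 - 2*cos(3*b)/3


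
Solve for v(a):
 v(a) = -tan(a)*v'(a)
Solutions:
 v(a) = C1/sin(a)


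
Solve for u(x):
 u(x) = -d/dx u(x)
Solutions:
 u(x) = C1*exp(-x)


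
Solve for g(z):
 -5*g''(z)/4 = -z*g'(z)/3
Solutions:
 g(z) = C1 + C2*erfi(sqrt(30)*z/15)


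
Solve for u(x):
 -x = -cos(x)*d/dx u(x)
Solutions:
 u(x) = C1 + Integral(x/cos(x), x)


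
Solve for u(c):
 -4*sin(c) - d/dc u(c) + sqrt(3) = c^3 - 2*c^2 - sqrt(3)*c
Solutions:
 u(c) = C1 - c^4/4 + 2*c^3/3 + sqrt(3)*c^2/2 + sqrt(3)*c + 4*cos(c)


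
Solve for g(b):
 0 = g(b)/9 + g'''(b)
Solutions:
 g(b) = C3*exp(-3^(1/3)*b/3) + (C1*sin(3^(5/6)*b/6) + C2*cos(3^(5/6)*b/6))*exp(3^(1/3)*b/6)


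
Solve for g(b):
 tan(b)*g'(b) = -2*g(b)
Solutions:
 g(b) = C1/sin(b)^2


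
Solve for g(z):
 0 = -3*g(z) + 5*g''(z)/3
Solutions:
 g(z) = C1*exp(-3*sqrt(5)*z/5) + C2*exp(3*sqrt(5)*z/5)


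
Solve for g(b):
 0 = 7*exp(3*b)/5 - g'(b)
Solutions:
 g(b) = C1 + 7*exp(3*b)/15


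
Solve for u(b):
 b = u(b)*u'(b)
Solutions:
 u(b) = -sqrt(C1 + b^2)
 u(b) = sqrt(C1 + b^2)


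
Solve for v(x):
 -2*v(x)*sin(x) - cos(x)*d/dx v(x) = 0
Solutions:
 v(x) = C1*cos(x)^2


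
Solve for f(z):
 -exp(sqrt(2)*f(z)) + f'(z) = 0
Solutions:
 f(z) = sqrt(2)*(2*log(-1/(C1 + z)) - log(2))/4


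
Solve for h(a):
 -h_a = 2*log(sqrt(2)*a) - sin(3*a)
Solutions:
 h(a) = C1 - 2*a*log(a) - a*log(2) + 2*a - cos(3*a)/3


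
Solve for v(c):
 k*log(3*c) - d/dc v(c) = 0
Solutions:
 v(c) = C1 + c*k*log(c) - c*k + c*k*log(3)


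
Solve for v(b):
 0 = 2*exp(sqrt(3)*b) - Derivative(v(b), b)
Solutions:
 v(b) = C1 + 2*sqrt(3)*exp(sqrt(3)*b)/3


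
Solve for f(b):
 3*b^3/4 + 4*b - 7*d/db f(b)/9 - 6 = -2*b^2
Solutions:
 f(b) = C1 + 27*b^4/112 + 6*b^3/7 + 18*b^2/7 - 54*b/7


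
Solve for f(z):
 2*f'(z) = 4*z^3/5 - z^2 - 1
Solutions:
 f(z) = C1 + z^4/10 - z^3/6 - z/2


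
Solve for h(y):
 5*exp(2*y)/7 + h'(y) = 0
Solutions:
 h(y) = C1 - 5*exp(2*y)/14


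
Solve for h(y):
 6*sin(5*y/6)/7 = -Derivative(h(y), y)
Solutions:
 h(y) = C1 + 36*cos(5*y/6)/35


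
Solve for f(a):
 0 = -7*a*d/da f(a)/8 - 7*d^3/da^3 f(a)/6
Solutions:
 f(a) = C1 + Integral(C2*airyai(-6^(1/3)*a/2) + C3*airybi(-6^(1/3)*a/2), a)


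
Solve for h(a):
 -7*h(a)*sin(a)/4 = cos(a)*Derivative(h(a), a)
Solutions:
 h(a) = C1*cos(a)^(7/4)


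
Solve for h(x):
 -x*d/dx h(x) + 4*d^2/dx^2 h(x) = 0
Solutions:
 h(x) = C1 + C2*erfi(sqrt(2)*x/4)


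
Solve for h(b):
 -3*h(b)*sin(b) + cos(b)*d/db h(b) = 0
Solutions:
 h(b) = C1/cos(b)^3


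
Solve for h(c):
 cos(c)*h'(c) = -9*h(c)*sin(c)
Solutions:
 h(c) = C1*cos(c)^9


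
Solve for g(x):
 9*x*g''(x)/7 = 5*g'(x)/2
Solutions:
 g(x) = C1 + C2*x^(53/18)


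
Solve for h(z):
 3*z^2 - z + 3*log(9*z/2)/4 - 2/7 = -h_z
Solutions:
 h(z) = C1 - z^3 + z^2/2 - 3*z*log(z)/4 - 3*z*log(3)/2 + 3*z*log(2)/4 + 29*z/28


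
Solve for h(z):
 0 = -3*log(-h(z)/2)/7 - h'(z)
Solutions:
 7*Integral(1/(log(-_y) - log(2)), (_y, h(z)))/3 = C1 - z


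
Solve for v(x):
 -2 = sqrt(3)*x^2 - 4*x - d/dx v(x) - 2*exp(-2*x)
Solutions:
 v(x) = C1 + sqrt(3)*x^3/3 - 2*x^2 + 2*x + exp(-2*x)


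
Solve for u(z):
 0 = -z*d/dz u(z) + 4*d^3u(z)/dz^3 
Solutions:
 u(z) = C1 + Integral(C2*airyai(2^(1/3)*z/2) + C3*airybi(2^(1/3)*z/2), z)


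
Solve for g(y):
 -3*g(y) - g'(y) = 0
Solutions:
 g(y) = C1*exp(-3*y)


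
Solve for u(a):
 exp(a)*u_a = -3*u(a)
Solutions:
 u(a) = C1*exp(3*exp(-a))


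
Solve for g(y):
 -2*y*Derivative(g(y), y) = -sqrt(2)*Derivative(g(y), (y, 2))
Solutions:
 g(y) = C1 + C2*erfi(2^(3/4)*y/2)


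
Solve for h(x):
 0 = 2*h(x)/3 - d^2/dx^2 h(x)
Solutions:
 h(x) = C1*exp(-sqrt(6)*x/3) + C2*exp(sqrt(6)*x/3)


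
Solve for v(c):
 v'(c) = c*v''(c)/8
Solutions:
 v(c) = C1 + C2*c^9


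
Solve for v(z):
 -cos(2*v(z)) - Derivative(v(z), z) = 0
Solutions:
 v(z) = -asin((C1 + exp(4*z))/(C1 - exp(4*z)))/2 + pi/2
 v(z) = asin((C1 + exp(4*z))/(C1 - exp(4*z)))/2


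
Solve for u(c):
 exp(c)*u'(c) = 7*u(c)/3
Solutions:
 u(c) = C1*exp(-7*exp(-c)/3)


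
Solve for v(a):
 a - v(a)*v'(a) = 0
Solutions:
 v(a) = -sqrt(C1 + a^2)
 v(a) = sqrt(C1 + a^2)


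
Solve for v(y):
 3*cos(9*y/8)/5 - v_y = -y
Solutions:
 v(y) = C1 + y^2/2 + 8*sin(9*y/8)/15


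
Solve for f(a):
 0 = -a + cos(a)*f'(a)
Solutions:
 f(a) = C1 + Integral(a/cos(a), a)


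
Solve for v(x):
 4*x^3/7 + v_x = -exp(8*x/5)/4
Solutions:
 v(x) = C1 - x^4/7 - 5*exp(8*x/5)/32


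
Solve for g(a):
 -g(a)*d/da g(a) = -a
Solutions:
 g(a) = -sqrt(C1 + a^2)
 g(a) = sqrt(C1 + a^2)


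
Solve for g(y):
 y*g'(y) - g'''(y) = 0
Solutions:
 g(y) = C1 + Integral(C2*airyai(y) + C3*airybi(y), y)


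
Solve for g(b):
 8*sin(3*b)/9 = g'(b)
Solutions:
 g(b) = C1 - 8*cos(3*b)/27


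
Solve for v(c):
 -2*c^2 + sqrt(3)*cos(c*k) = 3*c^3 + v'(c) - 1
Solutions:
 v(c) = C1 - 3*c^4/4 - 2*c^3/3 + c + sqrt(3)*sin(c*k)/k


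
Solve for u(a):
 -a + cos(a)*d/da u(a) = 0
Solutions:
 u(a) = C1 + Integral(a/cos(a), a)


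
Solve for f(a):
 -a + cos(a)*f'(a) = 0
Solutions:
 f(a) = C1 + Integral(a/cos(a), a)


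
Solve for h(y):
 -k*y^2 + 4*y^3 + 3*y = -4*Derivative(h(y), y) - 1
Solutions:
 h(y) = C1 + k*y^3/12 - y^4/4 - 3*y^2/8 - y/4


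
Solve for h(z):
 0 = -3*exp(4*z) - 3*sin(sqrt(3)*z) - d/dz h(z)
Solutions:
 h(z) = C1 - 3*exp(4*z)/4 + sqrt(3)*cos(sqrt(3)*z)


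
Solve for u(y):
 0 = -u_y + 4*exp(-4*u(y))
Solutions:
 u(y) = log(-I*(C1 + 16*y)^(1/4))
 u(y) = log(I*(C1 + 16*y)^(1/4))
 u(y) = log(-(C1 + 16*y)^(1/4))
 u(y) = log(C1 + 16*y)/4


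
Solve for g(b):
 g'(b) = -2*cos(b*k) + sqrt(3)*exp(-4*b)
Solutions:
 g(b) = C1 - sqrt(3)*exp(-4*b)/4 - 2*sin(b*k)/k


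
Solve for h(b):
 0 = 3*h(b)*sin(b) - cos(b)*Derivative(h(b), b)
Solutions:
 h(b) = C1/cos(b)^3


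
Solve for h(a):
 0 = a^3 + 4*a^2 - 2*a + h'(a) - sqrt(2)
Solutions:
 h(a) = C1 - a^4/4 - 4*a^3/3 + a^2 + sqrt(2)*a


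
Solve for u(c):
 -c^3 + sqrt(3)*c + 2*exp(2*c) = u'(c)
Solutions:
 u(c) = C1 - c^4/4 + sqrt(3)*c^2/2 + exp(2*c)


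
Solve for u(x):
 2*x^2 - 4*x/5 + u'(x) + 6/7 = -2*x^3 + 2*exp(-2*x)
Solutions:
 u(x) = C1 - x^4/2 - 2*x^3/3 + 2*x^2/5 - 6*x/7 - exp(-2*x)


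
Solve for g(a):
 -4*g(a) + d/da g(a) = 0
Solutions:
 g(a) = C1*exp(4*a)


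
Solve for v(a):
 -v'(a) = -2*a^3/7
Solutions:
 v(a) = C1 + a^4/14


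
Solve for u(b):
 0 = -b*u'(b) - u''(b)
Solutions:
 u(b) = C1 + C2*erf(sqrt(2)*b/2)


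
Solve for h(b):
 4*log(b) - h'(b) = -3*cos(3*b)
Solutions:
 h(b) = C1 + 4*b*log(b) - 4*b + sin(3*b)


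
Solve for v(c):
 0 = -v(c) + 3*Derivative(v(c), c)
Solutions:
 v(c) = C1*exp(c/3)


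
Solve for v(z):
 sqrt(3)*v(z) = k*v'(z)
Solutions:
 v(z) = C1*exp(sqrt(3)*z/k)


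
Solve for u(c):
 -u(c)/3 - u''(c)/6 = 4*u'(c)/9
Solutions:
 u(c) = (C1*sin(sqrt(2)*c/3) + C2*cos(sqrt(2)*c/3))*exp(-4*c/3)


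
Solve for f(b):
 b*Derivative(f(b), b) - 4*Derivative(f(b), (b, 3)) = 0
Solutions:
 f(b) = C1 + Integral(C2*airyai(2^(1/3)*b/2) + C3*airybi(2^(1/3)*b/2), b)


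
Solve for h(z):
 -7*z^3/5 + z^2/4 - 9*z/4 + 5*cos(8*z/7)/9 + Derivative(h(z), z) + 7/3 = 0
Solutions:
 h(z) = C1 + 7*z^4/20 - z^3/12 + 9*z^2/8 - 7*z/3 - 35*sin(8*z/7)/72


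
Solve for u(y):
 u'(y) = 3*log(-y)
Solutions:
 u(y) = C1 + 3*y*log(-y) - 3*y


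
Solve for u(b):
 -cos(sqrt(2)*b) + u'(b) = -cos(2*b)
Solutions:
 u(b) = C1 - sin(2*b)/2 + sqrt(2)*sin(sqrt(2)*b)/2


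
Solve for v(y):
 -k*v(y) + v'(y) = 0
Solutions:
 v(y) = C1*exp(k*y)


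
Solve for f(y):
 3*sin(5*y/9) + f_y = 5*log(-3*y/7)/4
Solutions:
 f(y) = C1 + 5*y*log(-y)/4 - 5*y*log(7)/4 - 5*y/4 + 5*y*log(3)/4 + 27*cos(5*y/9)/5


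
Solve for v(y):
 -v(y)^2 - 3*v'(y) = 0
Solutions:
 v(y) = 3/(C1 + y)


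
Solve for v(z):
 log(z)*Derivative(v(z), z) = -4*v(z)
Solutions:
 v(z) = C1*exp(-4*li(z))


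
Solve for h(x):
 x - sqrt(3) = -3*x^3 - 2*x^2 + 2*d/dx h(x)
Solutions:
 h(x) = C1 + 3*x^4/8 + x^3/3 + x^2/4 - sqrt(3)*x/2


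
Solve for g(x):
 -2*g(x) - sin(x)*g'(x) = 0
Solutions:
 g(x) = C1*(cos(x) + 1)/(cos(x) - 1)


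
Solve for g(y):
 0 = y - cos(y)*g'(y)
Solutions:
 g(y) = C1 + Integral(y/cos(y), y)


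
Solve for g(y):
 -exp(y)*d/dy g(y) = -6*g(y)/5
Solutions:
 g(y) = C1*exp(-6*exp(-y)/5)


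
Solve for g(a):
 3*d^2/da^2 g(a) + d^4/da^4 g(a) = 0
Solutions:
 g(a) = C1 + C2*a + C3*sin(sqrt(3)*a) + C4*cos(sqrt(3)*a)


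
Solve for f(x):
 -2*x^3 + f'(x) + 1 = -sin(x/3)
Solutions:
 f(x) = C1 + x^4/2 - x + 3*cos(x/3)


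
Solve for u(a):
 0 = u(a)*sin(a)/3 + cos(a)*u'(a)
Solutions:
 u(a) = C1*cos(a)^(1/3)


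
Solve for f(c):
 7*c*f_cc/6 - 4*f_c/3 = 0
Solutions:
 f(c) = C1 + C2*c^(15/7)


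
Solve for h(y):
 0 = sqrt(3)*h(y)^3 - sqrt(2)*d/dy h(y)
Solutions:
 h(y) = -sqrt(-1/(C1 + sqrt(6)*y))
 h(y) = sqrt(-1/(C1 + sqrt(6)*y))


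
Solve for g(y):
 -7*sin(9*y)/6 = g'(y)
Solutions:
 g(y) = C1 + 7*cos(9*y)/54


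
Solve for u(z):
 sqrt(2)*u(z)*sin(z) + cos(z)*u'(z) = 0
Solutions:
 u(z) = C1*cos(z)^(sqrt(2))


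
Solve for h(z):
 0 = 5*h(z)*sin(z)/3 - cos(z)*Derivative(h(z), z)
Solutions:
 h(z) = C1/cos(z)^(5/3)


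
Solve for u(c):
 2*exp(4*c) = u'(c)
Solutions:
 u(c) = C1 + exp(4*c)/2


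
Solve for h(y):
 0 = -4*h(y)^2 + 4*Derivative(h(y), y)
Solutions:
 h(y) = -1/(C1 + y)


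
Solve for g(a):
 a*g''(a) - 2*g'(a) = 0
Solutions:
 g(a) = C1 + C2*a^3


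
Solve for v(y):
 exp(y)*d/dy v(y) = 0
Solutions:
 v(y) = C1


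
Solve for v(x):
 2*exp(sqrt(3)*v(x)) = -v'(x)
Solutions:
 v(x) = sqrt(3)*(2*log(1/(C1 + 2*x)) - log(3))/6


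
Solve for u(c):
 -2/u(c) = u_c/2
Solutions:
 u(c) = -sqrt(C1 - 8*c)
 u(c) = sqrt(C1 - 8*c)


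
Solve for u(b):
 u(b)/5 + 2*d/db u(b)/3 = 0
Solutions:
 u(b) = C1*exp(-3*b/10)


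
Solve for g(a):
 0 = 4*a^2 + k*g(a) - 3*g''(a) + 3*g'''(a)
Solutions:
 g(a) = C1*exp(a*(-(9*k/2 + sqrt((9*k - 2)^2 - 4)/2 - 1)^(1/3) + 1 - 1/(9*k/2 + sqrt((9*k - 2)^2 - 4)/2 - 1)^(1/3))/3) + C2*exp(a*((9*k/2 + sqrt((9*k - 2)^2 - 4)/2 - 1)^(1/3) - sqrt(3)*I*(9*k/2 + sqrt((9*k - 2)^2 - 4)/2 - 1)^(1/3) + 2 - 4/((-1 + sqrt(3)*I)*(9*k/2 + sqrt((9*k - 2)^2 - 4)/2 - 1)^(1/3)))/6) + C3*exp(a*((9*k/2 + sqrt((9*k - 2)^2 - 4)/2 - 1)^(1/3) + sqrt(3)*I*(9*k/2 + sqrt((9*k - 2)^2 - 4)/2 - 1)^(1/3) + 2 + 4/((1 + sqrt(3)*I)*(9*k/2 + sqrt((9*k - 2)^2 - 4)/2 - 1)^(1/3)))/6) - 4*a^2/k - 24/k^2


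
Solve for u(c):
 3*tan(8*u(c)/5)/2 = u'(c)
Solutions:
 u(c) = -5*asin(C1*exp(12*c/5))/8 + 5*pi/8
 u(c) = 5*asin(C1*exp(12*c/5))/8


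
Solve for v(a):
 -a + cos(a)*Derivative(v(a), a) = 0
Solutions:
 v(a) = C1 + Integral(a/cos(a), a)


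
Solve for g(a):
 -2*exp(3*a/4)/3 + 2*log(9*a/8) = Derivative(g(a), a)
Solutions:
 g(a) = C1 + 2*a*log(a) + 2*a*(-3*log(2) - 1 + 2*log(3)) - 8*exp(3*a/4)/9


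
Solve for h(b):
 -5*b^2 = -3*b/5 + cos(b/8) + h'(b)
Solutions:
 h(b) = C1 - 5*b^3/3 + 3*b^2/10 - 8*sin(b/8)


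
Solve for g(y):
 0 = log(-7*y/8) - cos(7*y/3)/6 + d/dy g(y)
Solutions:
 g(y) = C1 - y*log(-y) - y*log(7) + y + 3*y*log(2) + sin(7*y/3)/14


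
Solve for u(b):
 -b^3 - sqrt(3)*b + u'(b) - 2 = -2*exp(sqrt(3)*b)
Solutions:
 u(b) = C1 + b^4/4 + sqrt(3)*b^2/2 + 2*b - 2*sqrt(3)*exp(sqrt(3)*b)/3


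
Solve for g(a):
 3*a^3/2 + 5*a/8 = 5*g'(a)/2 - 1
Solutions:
 g(a) = C1 + 3*a^4/20 + a^2/8 + 2*a/5


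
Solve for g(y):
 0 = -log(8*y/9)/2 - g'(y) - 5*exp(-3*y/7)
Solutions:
 g(y) = C1 - y*log(y)/2 + y*(-3*log(2)/2 + 1/2 + log(3)) + 35*exp(-3*y/7)/3


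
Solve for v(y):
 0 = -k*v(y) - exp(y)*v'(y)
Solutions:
 v(y) = C1*exp(k*exp(-y))


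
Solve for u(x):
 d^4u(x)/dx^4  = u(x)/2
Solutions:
 u(x) = C1*exp(-2^(3/4)*x/2) + C2*exp(2^(3/4)*x/2) + C3*sin(2^(3/4)*x/2) + C4*cos(2^(3/4)*x/2)
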